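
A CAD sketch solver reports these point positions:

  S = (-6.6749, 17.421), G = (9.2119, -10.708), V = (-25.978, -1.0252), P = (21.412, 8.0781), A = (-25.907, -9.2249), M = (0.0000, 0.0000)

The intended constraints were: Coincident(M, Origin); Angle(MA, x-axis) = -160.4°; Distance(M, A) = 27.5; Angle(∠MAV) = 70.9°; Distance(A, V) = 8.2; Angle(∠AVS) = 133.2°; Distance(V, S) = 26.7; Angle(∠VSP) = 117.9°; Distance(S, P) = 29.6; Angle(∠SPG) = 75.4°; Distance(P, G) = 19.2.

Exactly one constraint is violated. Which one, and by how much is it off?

Distance(P, G) = 19.2 — off by 3.20.

M = (0.00, 0.00) ✓; MA at -160.4° ✓; |MA| = 27.50 ✓; ∠MAV = 70.90° ✓; |AV| = 8.200 ✓; ∠AVS = 133.2° ✓; |VS| = 26.70 ✓; ∠VSP = 117.9° ✓; |SP| = 29.60 ✓; ∠SPG = 75.40° ✓; |PG| = 22.40 ✗.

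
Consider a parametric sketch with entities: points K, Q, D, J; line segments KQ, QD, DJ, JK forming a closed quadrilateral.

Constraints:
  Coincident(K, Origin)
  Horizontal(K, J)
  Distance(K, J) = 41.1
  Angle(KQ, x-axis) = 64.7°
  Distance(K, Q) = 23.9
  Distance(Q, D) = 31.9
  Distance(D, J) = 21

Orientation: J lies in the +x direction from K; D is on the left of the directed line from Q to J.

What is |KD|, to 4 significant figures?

47.04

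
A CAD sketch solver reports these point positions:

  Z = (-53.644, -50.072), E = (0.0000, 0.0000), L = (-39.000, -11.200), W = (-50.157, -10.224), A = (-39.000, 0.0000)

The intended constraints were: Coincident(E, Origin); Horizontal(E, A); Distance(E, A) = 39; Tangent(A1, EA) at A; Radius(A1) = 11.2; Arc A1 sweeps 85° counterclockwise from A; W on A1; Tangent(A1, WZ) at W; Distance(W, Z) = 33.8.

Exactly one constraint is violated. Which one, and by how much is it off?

Distance(W, Z) = 33.8 — off by 6.20.

E = (0.00, 0.00) ✓; E.y = 0.00, A.y = 0.00 ✓; |EA| = 39.00 ✓; ∠(LA, AE) = 90.00° ✓; |LA| = 11.20 ✓; bearing(L→W) − bearing(L→A) = 85.00° ✓; |LW| = 11.20 ✓; ∠(LW, WZ) = 90.00° ✓; |WZ| = 40.00 ✗.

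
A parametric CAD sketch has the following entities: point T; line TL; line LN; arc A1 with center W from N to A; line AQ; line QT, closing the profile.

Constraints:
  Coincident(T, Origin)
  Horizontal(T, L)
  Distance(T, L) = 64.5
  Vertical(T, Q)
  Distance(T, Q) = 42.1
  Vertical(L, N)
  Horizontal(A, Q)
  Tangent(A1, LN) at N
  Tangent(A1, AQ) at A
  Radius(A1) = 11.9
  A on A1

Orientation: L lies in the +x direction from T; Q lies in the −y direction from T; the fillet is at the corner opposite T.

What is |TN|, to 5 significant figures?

71.220

T is at the origin; TL is horizontal with |TL| = 64.5 and L on the +x side, so L = (64.500, 0.0000). T and Q share the same x with |TQ| = 42.1 and Q on the −y side, so Q = (0.0000, -42.100). The virtual corner opposite T is at (64.500, -42.100). A1 meets LN tangentially, so WN is at right angles to LN and A1 meets AQ tangentially, so WA is at right angles to AQ, with radius 11.9, so the center W sits 11.9 in from both sides at W = (52.600, -30.200). That places the tangent points at N = (64.500, -30.200) on LN and A = (52.600, -42.100) on AQ. Then |TN| = |N − T| = 71.220.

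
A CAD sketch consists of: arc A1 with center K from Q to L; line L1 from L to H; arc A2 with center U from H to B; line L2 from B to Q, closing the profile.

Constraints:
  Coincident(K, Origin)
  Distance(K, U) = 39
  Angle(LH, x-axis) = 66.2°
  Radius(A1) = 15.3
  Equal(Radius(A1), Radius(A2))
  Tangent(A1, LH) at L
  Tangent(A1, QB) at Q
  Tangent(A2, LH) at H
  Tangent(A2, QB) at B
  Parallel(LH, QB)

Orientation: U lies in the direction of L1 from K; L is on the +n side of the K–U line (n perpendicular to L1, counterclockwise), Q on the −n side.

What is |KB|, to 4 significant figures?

41.89

The slot axis is L1's direction at 66.2°, so u = (cos 66.2°, sin 66.2°) = (0.4035, 0.9150) and n = (−sin 66.2°, cos 66.2°) = (-0.9150, 0.4035). K is at the origin and U lies 39.0 along u from K, so U = 39.0·u = (15.74, 35.68). Tangency of A1 to both parallel lines with radius 15.3 puts L and Q at K ± 15.3·n: L = (-14.00, 6.174), Q = (14.00, -6.174). Equal radii place H and B the same way about U: H = U + 15.3·n = (1.739, 41.86), B = U − 15.3·n = (29.74, 29.51). Then |KB| = |B − K| = 41.89.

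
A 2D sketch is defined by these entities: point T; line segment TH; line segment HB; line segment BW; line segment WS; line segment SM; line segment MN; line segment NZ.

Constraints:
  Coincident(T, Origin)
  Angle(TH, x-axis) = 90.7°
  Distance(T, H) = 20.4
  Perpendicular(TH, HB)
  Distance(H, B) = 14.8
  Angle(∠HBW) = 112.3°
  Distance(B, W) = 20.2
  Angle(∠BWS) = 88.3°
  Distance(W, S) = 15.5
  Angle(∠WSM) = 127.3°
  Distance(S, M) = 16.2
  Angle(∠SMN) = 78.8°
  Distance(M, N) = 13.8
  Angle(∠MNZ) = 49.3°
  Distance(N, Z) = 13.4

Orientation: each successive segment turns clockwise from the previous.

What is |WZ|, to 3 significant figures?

17.4

∠SMN = 78.8° gives MN at 47.4° from the x-axis; with |MN| = 13.8, N = (3.51, 15.0). ∠MNZ = 49.3° gives NZ at -83.3° from the x-axis; with |NZ| = 13.4, Z = (5.08, 1.64). Then |WZ| = |Z − W| = 17.4.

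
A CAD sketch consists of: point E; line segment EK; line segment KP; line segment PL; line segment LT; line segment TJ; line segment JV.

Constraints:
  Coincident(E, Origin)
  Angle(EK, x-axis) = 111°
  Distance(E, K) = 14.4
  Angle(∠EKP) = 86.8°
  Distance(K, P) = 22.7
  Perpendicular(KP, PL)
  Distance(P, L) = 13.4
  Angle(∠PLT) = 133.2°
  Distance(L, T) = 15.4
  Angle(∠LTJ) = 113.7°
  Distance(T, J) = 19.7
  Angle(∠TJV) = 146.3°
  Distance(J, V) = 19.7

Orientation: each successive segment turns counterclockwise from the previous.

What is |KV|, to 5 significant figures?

17.436

E is at the origin; EK runs at 111.0° with length 14.4, so K = (-5.1605, 13.444). ∠EKP = 86.8° gives KP at -155.80° from the x-axis; with |KP| = 22.7, P = (-25.866, 4.1383). KP is perpendicular to PL, so PL runs at -65.800°; with |PL| = 13.4, L = (-20.373, -8.0841). ∠PLT = 133.2° gives LT at -19.000° from the x-axis; with |LT| = 15.4, T = (-5.8117, -13.098). ∠LTJ = 113.7° gives TJ at 47.300° from the x-axis; with |TJ| = 19.7, J = (7.5481, 1.3800). ∠TJV = 146.3° gives JV at 81.000° from the x-axis; with |JV| = 19.7, V = (10.630, 20.837). Then |KV| = |V − K| = 17.436.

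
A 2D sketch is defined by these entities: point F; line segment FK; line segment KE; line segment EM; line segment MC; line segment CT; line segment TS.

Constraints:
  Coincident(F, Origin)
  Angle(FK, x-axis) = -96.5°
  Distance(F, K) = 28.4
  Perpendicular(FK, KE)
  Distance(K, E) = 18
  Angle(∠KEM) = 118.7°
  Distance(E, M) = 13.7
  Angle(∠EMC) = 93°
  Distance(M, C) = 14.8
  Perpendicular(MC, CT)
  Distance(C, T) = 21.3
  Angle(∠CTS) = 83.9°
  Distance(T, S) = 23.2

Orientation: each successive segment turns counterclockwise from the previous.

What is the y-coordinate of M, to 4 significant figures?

-19.06

F is at the origin; FK runs at -96.5° with length 28.4, so K = (-3.215, -28.22). The perpendicularity gives KE at right angles to FK, so KE runs at -6.500°; with |KE| = 18.0, E = (14.67, -30.26). ∠KEM = 118.7° gives EM at 54.80° from the x-axis; with |EM| = 13.7, M = (22.57, -19.06). So M.y = -19.06.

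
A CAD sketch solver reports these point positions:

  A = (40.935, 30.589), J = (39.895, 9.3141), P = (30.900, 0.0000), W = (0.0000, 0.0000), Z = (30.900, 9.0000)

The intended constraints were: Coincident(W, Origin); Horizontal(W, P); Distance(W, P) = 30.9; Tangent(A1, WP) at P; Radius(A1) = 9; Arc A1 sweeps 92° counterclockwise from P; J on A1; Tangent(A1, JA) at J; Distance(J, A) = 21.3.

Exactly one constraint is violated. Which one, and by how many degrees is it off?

Tangent(A1, JA) at J — off by 4.80°.

W = (0.00, 0.00) ✓; W.y = 0.00, P.y = 0.00 ✓; |WP| = 30.90 ✓; ∠(ZP, PW) = 90.00° ✓; |ZP| = 9.000 ✓; bearing(Z→J) − bearing(Z→P) = 92.00° ✓; |ZJ| = 9.000 ✓; ∠(ZJ, JA) = 94.80° ✗; |JA| = 21.30 ✓.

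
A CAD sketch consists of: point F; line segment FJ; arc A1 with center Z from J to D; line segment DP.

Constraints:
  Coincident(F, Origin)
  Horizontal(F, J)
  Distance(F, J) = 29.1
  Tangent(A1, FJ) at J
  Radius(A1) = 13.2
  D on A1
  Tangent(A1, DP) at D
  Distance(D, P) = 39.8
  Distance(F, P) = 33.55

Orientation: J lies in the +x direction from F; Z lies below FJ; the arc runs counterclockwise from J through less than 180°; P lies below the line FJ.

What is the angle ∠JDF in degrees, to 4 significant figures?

145.5°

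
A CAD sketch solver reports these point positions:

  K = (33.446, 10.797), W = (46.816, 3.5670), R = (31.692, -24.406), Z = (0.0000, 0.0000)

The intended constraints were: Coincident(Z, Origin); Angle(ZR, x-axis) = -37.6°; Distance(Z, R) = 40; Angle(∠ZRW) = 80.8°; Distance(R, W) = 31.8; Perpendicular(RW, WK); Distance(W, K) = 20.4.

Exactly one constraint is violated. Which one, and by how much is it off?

Distance(W, K) = 20.4 — off by 5.20.

Z = (0.00, 0.00) ✓; ZR at -37.60° ✓; |ZR| = 40.00 ✓; ∠ZRW = 80.80° ✓; |RW| = 31.80 ✓; ∠(RW, WK) = 90.00° ✓; |WK| = 15.20 ✗.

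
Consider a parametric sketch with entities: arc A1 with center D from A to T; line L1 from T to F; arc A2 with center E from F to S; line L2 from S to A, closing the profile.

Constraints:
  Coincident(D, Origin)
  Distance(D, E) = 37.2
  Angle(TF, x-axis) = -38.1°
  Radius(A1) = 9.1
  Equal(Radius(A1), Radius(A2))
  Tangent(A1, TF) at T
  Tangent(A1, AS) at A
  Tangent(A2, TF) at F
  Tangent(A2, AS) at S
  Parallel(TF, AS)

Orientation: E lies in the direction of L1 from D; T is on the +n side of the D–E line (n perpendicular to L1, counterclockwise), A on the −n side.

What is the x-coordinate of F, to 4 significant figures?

34.89

The slot axis is L1's direction at -38.1°, so u = (cos -38.1°, sin -38.1°) = (0.7869, -0.6170) and n = (−sin -38.1°, cos -38.1°) = (0.6170, 0.7869). D is at the origin and E lies 37.2 along u from D, so E = 37.2·u = (29.27, -22.95). Tangency of A1 to both parallel lines with radius 9.1 puts T and A at D ± 9.1·n: T = (5.615, 7.161), A = (-5.615, -7.161). Equal radii place F and S the same way about E: F = E + 9.1·n = (34.89, -15.79), S = E − 9.1·n = (23.66, -30.11). So F.x = 34.89.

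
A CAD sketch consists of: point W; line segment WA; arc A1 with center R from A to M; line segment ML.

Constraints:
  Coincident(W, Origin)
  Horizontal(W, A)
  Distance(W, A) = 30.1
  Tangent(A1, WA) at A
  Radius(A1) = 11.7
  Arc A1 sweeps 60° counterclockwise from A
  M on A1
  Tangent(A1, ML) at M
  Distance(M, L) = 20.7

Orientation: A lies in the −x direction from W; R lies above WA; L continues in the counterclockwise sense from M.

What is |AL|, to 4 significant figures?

31.38

W is at the origin; W and A share the same y with |WA| = 30.1 and A on the −x side, so A = (-30.10, 0.000). A1 meets WA tangentially, so RA is at right angles to WA, so R = A + (0, 11.7) = (-30.10, 11.70). On A1, A sits at bearing -90° from R; a 60° counterclockwise sweep puts M at bearing -30°, so M = R + 11.7·(cos -30°, sin -30°) = (-19.97, 5.850). Tangency of A1 to ML means the radius RM is perpendicular to ML, so ML runs along (−sin -30°, cos -30°); with |ML| = 20.7, L = (-9.618, 23.78). Then |AL| = |L − A| = 31.38.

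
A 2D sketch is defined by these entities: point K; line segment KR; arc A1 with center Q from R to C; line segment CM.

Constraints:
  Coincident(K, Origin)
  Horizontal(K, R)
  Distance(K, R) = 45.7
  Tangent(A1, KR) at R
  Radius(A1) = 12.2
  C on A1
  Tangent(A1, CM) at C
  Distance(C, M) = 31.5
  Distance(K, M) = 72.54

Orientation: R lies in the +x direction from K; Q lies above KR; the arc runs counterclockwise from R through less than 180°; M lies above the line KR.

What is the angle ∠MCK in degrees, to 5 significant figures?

101.90°

Checks: K = (0.00, 0.00) ✓; |QC| = 12.20 ✓; ∠(QC, CM) = 90.00° ✓; |CM| = 31.50 ✓; |KM| = 72.54 ✓.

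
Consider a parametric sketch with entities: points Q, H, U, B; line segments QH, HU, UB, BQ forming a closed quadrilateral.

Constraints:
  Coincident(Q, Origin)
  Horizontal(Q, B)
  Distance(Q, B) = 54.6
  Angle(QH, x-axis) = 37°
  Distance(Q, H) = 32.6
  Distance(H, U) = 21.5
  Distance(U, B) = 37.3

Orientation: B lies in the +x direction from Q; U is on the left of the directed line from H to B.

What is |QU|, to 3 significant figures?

54.0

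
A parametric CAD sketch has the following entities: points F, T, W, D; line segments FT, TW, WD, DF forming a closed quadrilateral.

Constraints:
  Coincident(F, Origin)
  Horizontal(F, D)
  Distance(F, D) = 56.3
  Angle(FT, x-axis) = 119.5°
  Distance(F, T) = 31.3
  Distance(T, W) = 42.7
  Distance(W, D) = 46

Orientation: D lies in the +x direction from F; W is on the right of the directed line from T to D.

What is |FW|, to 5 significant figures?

12.569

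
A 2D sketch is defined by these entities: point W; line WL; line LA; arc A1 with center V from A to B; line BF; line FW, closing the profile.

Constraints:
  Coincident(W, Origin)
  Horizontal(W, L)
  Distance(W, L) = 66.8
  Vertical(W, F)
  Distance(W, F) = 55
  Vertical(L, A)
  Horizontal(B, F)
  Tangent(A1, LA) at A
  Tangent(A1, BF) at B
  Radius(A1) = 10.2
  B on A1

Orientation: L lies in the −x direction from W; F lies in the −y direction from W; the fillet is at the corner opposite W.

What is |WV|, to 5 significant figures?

72.184

W is at the origin; WL is horizontal with |WL| = 66.8 and L on the −x side, so L = (-66.800, 0.0000). W and F share the same x with |WF| = 55.0 and F on the −y side, so F = (0.0000, -55.000). The virtual corner opposite W is at (-66.800, -55.000). The tangent condition forces VA to be normal to LA and tangency of A1 to BF means the radius VB is perpendicular to BF, with radius 10.2, so the center V sits 10.2 in from both sides at V = (-56.600, -44.800). Then |WV| = |V − W| = 72.184.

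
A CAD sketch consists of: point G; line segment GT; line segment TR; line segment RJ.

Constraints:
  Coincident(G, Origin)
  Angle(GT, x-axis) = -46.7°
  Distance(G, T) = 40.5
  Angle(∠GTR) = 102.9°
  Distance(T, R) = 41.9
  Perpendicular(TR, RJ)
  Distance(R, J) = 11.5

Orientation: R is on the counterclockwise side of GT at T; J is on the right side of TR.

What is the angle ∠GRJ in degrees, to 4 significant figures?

127.8°

G is at the origin; GT runs at -46.7° with length 40.5, so T = 40.5·(cos -46.7°, sin -46.7°) = (27.78, -29.47). ∠GTR = 102.9°, so TR runs at -46.7° + (180° − 102.9°) = 30.40° from the x-axis; with |TR| = 41.9, R = T + 41.9·(cos 30.40°, sin 30.40°) = (63.91, -8.272). TR ⟂ RJ; with |RJ| = 11.5 on the right of TR, J = R + 11.5·(0.5060, -0.8625) = (69.73, -18.19). Then cos ∠GRJ = RG·RJ / (|RG||RJ|), giving 127.8°.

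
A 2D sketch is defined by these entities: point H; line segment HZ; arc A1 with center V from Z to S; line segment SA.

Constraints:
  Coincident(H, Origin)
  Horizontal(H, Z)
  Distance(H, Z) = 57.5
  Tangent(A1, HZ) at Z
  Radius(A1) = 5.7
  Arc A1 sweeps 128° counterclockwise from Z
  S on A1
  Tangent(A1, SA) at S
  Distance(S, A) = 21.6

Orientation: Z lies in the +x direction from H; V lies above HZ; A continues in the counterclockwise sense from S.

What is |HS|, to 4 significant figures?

62.67

H is at the origin; H and Z share the same y with |HZ| = 57.5 and Z on the +x side, so Z = (57.50, 0.000). The tangent condition forces VZ to be normal to HZ, so V = Z + (0, 5.7) = (57.50, 5.700). On A1, Z sits at bearing -90° from V; a 128° counterclockwise sweep puts S at bearing 38°, so S = V + 5.7·(cos 38°, sin 38°) = (61.99, 9.209). Then |HS| = |S − H| = 62.67.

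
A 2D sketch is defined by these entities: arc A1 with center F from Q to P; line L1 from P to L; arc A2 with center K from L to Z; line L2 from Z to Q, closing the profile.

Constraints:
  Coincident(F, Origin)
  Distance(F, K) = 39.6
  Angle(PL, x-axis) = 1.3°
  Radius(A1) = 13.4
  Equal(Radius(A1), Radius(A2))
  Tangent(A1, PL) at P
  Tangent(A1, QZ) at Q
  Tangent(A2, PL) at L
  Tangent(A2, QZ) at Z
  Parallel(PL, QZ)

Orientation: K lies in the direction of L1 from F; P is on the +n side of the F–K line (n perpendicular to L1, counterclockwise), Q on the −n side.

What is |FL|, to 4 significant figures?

41.81

Tangency of A1 to both parallel lines with radius 13.4 puts P and Q at F ± 13.4·n: P = (-0.3040, 13.40), Q = (0.3040, -13.40). Equal radii place L and Z the same way about K: L = K + 13.4·n = (39.29, 14.29), Z = K − 13.4·n = (39.89, -12.50). Then |FL| = |L − F| = 41.81.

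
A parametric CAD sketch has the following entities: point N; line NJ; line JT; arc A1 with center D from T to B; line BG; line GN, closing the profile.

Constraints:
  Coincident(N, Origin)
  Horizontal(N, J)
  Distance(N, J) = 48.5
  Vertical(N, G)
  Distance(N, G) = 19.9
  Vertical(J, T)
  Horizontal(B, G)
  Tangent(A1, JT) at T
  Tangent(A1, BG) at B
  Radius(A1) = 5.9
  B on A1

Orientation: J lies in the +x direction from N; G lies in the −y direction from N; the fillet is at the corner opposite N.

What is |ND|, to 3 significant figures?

44.8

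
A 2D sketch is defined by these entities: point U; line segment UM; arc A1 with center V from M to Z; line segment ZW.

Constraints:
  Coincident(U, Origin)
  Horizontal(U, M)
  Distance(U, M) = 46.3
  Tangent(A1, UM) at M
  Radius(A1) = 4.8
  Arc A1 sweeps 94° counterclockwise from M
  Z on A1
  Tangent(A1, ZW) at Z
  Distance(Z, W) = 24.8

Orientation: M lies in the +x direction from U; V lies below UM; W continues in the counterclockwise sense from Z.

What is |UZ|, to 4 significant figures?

41.83

U is at the origin; UM is horizontal with |UM| = 46.3 and M on the +x side, so M = (46.30, 0.000). Since A1 is tangent to UM there, VM ⟂ UM, so V = M + (0, -4.8) = (46.30, -4.800). On A1, M sits at bearing 90° from V; a 94° counterclockwise sweep puts Z at bearing 184°, so Z = V + 4.8·(cos 184°, sin 184°) = (41.51, -5.135). Then |UZ| = |Z − U| = 41.83.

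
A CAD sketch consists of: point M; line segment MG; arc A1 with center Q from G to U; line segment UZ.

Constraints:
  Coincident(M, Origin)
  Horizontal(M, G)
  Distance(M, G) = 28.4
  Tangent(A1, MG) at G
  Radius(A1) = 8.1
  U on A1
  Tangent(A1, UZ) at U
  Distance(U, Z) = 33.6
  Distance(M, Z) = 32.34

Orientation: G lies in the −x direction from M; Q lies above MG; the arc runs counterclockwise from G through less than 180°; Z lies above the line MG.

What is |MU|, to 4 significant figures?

21.88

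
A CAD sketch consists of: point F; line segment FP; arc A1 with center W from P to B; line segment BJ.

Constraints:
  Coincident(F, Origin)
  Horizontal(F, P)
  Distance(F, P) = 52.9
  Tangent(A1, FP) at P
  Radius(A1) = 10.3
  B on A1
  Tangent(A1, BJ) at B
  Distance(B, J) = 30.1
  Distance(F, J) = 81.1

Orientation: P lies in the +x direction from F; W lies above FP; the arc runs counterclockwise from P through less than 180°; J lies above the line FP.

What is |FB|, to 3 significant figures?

62.9

F is at the origin; F and P share the same y with |FP| = 52.9 and P on the +x side, so P = (52.9, 0.00). The tangent condition forces WP to be normal to FP, so W = P + (0, 10.3) = (52.9, 10.3). Since WB ⟂ BJ (tangency), |WJ| = √(10.3² + 30.1²) = 31.8 regardless of where B sits on A1. So J lies on both circle(F, 81.1) and circle(W, 31.8); the above-FP intersection is J = (73.3, 34.7). B is the foot of the tangent from J: B = (62.5, 6.61).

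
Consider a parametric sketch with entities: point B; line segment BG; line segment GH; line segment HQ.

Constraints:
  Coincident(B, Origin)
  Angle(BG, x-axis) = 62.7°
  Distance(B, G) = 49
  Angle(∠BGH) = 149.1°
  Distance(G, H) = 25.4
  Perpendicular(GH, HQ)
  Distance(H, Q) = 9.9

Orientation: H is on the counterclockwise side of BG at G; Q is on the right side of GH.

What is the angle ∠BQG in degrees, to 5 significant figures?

6.1751°

B is at the origin; BG runs at 62.7° with length 49.0, so G = 49.0·(cos 62.7°, sin 62.7°) = (22.474, 43.542). ∠BGH = 149.1°, so GH runs at 62.7° + (180° − 149.1°) = 93.600° from the x-axis; with |GH| = 25.4, H = G + 25.4·(cos 93.600°, sin 93.600°) = (20.879, 68.892). GH is perpendicular to HQ; with |HQ| = 9.9 on the right of GH, Q = H + 9.9·(0.99803, 0.062791) = (30.759, 69.514). Then cos ∠BQG = QB·QG / (|QB||QG|), giving 6.1751°.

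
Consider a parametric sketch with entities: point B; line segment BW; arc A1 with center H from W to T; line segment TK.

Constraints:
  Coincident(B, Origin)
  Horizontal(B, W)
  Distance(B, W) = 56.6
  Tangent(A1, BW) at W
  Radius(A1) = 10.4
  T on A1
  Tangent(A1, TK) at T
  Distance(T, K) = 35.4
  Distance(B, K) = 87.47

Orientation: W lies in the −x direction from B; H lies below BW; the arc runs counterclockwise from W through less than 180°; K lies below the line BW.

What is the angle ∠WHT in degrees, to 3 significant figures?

72.3°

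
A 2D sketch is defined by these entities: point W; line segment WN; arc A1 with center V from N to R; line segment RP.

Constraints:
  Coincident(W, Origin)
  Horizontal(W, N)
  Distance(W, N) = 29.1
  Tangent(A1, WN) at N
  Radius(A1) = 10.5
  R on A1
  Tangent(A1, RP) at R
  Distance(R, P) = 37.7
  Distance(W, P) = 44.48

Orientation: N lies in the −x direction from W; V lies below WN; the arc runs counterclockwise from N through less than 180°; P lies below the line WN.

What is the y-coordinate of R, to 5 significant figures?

-18.250

Checks: |VN| = 10.50 ✓; |VR| = 10.50 ✓; ∠(VR, RP) = 90.00° ✓; |RP| = 37.70 ✓; |WP| = 44.48 ✓.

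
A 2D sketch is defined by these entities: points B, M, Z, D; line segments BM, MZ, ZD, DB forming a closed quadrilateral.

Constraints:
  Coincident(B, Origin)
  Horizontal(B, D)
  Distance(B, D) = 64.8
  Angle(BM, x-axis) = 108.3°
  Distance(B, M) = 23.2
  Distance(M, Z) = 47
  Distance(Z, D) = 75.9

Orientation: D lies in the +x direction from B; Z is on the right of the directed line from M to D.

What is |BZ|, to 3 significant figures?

25.9

Checks: |MZ| = 47.00 ✓; |ZD| = 75.90 ✓.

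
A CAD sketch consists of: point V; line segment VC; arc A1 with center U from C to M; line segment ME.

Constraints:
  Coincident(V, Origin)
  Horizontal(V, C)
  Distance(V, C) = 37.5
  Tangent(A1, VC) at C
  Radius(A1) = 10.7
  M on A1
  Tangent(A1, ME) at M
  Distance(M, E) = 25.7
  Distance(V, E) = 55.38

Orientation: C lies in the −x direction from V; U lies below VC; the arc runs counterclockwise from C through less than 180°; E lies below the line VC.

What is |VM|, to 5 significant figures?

49.693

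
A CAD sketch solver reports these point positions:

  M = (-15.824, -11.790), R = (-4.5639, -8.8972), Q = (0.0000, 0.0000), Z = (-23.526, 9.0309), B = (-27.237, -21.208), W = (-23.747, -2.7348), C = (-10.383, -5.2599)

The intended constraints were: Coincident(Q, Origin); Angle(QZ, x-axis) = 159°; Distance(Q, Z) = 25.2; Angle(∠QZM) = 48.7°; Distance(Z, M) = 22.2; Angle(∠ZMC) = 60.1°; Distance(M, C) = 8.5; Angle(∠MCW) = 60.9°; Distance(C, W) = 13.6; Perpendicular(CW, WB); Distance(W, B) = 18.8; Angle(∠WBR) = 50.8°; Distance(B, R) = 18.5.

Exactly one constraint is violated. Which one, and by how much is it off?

Distance(B, R) = 18.5 — off by 7.30.

Q = (0.00, 0.00) ✓; QZ at 159.0° ✓; |QZ| = 25.20 ✓; ∠QZM = 48.70° ✓; |ZM| = 22.20 ✓; ∠ZMC = 60.10° ✓; |MC| = 8.500 ✓; ∠MCW = 60.90° ✓; |CW| = 13.60 ✓; ∠(CW, WB) = 90.00° ✓; |WB| = 18.80 ✓; ∠WBR = 50.80° ✓; |BR| = 25.80 ✗.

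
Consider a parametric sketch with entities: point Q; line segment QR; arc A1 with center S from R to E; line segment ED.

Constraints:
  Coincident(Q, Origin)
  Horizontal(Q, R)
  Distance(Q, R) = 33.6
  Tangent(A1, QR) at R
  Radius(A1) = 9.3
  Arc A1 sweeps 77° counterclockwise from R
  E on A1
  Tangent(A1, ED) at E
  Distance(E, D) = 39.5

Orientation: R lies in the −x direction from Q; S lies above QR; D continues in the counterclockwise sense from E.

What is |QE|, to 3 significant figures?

25.6

Q is at the origin; Q and R share the same y with |QR| = 33.6 and R on the −x side, so R = (-33.6, 0.00). Since A1 is tangent to QR there, SR ⟂ QR, so S = R + (0, 9.3) = (-33.6, 9.30). On A1, R sits at bearing -90° from S; a 77° counterclockwise sweep puts E at bearing -13°, so E = S + 9.3·(cos -13°, sin -13°) = (-24.5, 7.21). Then |QE| = |E − Q| = 25.6.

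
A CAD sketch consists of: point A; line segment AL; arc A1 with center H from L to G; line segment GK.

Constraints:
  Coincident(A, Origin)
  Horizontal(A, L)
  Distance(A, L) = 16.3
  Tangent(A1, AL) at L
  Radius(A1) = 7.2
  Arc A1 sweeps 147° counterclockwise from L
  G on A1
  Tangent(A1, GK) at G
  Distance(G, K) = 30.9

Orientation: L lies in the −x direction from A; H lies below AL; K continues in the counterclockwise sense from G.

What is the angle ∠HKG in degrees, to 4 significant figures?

13.12°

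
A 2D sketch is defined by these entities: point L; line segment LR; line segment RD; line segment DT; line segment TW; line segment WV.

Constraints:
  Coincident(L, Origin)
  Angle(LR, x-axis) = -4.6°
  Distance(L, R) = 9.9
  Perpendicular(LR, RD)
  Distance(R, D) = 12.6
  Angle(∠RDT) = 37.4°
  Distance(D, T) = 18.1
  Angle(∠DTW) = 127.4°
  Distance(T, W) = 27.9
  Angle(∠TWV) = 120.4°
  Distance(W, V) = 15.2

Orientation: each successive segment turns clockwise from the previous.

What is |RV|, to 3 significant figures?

34.5

∠DTW = 127.4° gives TW at 70.2° from the x-axis; with |TW| = 27.9, W = (8.50, 28.1). ∠TWV = 120.4° gives WV at 10.6° from the x-axis; with |WV| = 15.2, V = (23.4, 30.9). Then |RV| = |V − R| = 34.5.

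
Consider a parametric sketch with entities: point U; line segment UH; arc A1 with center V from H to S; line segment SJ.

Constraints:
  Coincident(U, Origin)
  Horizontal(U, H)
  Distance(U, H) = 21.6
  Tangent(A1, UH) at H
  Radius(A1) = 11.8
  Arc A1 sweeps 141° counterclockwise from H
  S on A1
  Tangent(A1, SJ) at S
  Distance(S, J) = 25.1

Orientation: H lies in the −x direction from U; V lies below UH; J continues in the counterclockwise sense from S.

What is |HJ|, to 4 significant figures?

38.70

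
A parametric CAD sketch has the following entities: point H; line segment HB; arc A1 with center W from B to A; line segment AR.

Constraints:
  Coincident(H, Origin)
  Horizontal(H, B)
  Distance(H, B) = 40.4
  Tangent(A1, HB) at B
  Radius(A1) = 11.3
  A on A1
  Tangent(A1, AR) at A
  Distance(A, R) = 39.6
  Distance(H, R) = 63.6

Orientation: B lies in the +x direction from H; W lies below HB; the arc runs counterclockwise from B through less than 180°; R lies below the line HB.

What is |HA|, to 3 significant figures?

32.1

H is at the origin; H and B share the same y with |HB| = 40.4 and B on the +x side, so B = (40.4, 0.00). Since A1 is tangent to HB there, WB ⟂ HB, so W = B + (0, -11.3) = (40.4, -11.3). Since WA ⟂ AR (tangency), |WR| = √(11.3² + 39.6²) = 41.2 regardless of where A sits on A1. So R lies on both circle(H, 63.6) and circle(W, 41.2); the below-HB intersection is R = (36.2, -52.3). A is the foot of the tangent from R: A = (29.3, -13.3).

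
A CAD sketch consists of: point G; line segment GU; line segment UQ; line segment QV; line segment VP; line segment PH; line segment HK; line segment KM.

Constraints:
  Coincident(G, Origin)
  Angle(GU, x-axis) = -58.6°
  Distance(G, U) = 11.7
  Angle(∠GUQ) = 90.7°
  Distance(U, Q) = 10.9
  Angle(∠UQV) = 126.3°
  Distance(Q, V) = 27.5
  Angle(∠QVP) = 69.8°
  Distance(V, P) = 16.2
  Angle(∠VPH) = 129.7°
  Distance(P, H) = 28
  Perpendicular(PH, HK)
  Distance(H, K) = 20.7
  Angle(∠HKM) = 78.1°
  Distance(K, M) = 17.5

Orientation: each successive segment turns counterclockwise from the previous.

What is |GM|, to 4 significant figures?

13.45

The perpendicularity gives HK at right angles to PH, so HK runs at -25.10°; with |HK| = 20.7, K = (9.343, -15.27). ∠HKM = 78.1° gives KM at 76.80° from the x-axis; with |KM| = 17.5, M = (13.34, 1.764). Then |GM| = |M − G| = 13.45.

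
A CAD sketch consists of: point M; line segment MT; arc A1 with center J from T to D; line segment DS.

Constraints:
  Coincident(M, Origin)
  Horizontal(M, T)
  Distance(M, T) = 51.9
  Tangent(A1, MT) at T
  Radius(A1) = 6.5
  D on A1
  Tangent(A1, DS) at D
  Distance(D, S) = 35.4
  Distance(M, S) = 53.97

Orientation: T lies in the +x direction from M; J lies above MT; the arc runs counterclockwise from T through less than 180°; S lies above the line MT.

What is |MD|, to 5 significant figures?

58.140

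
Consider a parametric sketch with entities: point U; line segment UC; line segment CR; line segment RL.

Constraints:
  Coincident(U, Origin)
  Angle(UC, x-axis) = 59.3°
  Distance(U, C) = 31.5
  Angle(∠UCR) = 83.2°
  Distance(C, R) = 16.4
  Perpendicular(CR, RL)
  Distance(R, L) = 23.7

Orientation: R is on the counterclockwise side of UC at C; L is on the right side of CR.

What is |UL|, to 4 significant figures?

56.42

U is at the origin; UC runs at 59.3° with length 31.5, so C = 31.5·(cos 59.3°, sin 59.3°) = (16.08, 27.09). ∠UCR = 83.2°, so CR runs at 59.3° + (180° − 83.2°) = 156.1° from the x-axis; with |CR| = 16.4, R = C + 16.4·(cos 156.1°, sin 156.1°) = (1.088, 33.73). CR is perpendicular to RL; with |RL| = 23.7 on the right of CR, L = R + 23.7·(0.4051, 0.9143) = (10.69, 55.40). Then |UL| = |L − U| = 56.42.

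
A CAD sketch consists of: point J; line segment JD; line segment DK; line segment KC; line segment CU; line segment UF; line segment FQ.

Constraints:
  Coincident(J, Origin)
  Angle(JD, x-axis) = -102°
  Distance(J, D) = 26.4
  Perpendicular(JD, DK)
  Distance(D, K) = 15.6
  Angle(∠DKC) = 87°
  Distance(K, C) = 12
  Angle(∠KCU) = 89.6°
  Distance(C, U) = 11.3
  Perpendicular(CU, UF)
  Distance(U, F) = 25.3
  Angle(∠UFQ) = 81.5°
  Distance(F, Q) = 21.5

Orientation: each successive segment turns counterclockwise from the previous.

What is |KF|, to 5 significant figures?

17.398

J is at the origin; JD runs at -102.0° with length 26.4, so D = (-5.4889, -25.823). JD is perpendicular to DK, so DK runs at -12.000°; with |DK| = 15.6, K = (9.7702, -29.067). ∠DKC = 87.0° gives KC at 81.000° from the x-axis; with |KC| = 12.0, C = (11.647, -17.214). ∠KCU = 89.6° gives CU at 171.40° from the x-axis; with |CU| = 11.3, U = (0.47450, -15.525). CU ⟂ UF, so UF runs at -98.600°; with |UF| = 25.3, F = (-3.3087, -40.540). Then |KF| = |F − K| = 17.398.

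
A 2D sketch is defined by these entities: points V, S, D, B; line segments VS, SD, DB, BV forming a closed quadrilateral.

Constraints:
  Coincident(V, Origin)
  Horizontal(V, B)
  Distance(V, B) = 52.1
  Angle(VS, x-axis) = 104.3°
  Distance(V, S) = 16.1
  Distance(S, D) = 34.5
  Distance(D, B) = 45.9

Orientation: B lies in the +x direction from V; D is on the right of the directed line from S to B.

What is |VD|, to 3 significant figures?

18.7

V is at the origin; VB is horizontal with |VB| = 52.1 and B in +x, so B = (52.1, 0). VS runs at 104.3° with |VS| = 16.1, so S = (-3.98, 15.6). D is determined by |SD| = 34.5 and |DB| = 45.9 together: it lies at the intersection of circle(S, 34.5) and circle(B, 45.9). With |SB| = 58.2, the foot of the radical line on SB is 21.2 from S and the perpendicular offset is √(34.5² − 21.2²) = 27.2. Taking the right-of-SB solution: D = (9.19, -16.3).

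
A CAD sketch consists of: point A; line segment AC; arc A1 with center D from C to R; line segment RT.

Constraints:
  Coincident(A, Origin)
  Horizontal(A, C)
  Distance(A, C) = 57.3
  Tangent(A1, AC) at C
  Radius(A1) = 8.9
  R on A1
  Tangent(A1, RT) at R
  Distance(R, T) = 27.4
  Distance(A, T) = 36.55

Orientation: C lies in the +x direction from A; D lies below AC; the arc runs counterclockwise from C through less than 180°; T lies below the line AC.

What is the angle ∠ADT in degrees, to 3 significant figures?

31.2°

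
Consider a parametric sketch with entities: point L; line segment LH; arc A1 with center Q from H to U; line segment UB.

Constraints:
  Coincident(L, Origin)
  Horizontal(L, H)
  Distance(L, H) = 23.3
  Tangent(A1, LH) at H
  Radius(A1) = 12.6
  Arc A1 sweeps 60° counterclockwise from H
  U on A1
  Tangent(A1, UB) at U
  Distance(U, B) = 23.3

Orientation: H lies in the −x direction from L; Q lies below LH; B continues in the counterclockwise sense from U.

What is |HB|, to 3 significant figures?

34.8

L is at the origin; LH is horizontal with |LH| = 23.3 and H on the −x side, so H = (-23.3, 0.00). The tangent condition forces QH to be normal to LH, so Q = H + (0, -12.6) = (-23.3, -12.6). On A1, H sits at bearing 90° from Q; a 60° counterclockwise sweep puts U at bearing 150°, so U = Q + 12.6·(cos 150°, sin 150°) = (-34.2, -6.30). Since A1 is tangent to UB there, QU ⟂ UB, so UB runs along (−sin 150°, cos 150°); with |UB| = 23.3, B = (-45.9, -26.5). Then |HB| = |B − H| = 34.8.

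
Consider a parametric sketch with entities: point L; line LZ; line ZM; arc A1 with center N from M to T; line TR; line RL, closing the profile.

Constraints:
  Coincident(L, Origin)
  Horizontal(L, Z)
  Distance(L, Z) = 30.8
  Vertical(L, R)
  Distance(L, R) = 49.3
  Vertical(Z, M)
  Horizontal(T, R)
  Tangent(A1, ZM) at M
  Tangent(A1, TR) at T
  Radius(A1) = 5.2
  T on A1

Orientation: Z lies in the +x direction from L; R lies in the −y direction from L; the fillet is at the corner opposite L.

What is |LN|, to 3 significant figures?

51.0

L is at the origin; L and Z share the same y with |LZ| = 30.8 and Z on the +x side, so Z = (30.8, 0.00). LR is vertical with |LR| = 49.3 and R on the −y side, so R = (0.00, -49.3). The virtual corner opposite L is at (30.8, -49.3). Tangency of A1 to ZM means the radius NM is perpendicular to ZM and since A1 is tangent to TR there, NT ⟂ TR, with radius 5.2, so the center N sits 5.2 in from both sides at N = (25.6, -44.1). Then |LN| = |N − L| = 51.0.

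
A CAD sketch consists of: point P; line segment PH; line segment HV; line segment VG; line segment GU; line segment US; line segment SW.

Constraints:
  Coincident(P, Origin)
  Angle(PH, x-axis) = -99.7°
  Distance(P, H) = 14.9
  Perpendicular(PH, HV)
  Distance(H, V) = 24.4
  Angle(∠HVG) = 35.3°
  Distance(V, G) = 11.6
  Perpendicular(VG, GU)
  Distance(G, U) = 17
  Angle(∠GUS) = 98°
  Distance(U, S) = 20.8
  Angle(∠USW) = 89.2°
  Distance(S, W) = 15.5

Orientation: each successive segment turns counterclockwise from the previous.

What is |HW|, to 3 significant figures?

32.3

P is at the origin; PH runs at -99.7° with length 14.9, so H = (-2.51, -14.7). The perpendicularity gives HV at right angles to PH, so HV runs at -9.70°; with |HV| = 24.4, V = (21.5, -18.8). ∠HVG = 35.3° gives VG at 135° from the x-axis; with |VG| = 11.6, G = (13.3, -10.6). VG ⟂ GU, so GU runs at -135°; with |GU| = 17.0, U = (1.32, -22.6). ∠GUS = 98.0° gives US at -53.0° from the x-axis; with |US| = 20.8, S = (13.8, -39.2). ∠USW = 89.2° gives SW at 37.8° from the x-axis; with |SW| = 15.5, W = (26.1, -29.7). Then |HW| = |W − H| = 32.3.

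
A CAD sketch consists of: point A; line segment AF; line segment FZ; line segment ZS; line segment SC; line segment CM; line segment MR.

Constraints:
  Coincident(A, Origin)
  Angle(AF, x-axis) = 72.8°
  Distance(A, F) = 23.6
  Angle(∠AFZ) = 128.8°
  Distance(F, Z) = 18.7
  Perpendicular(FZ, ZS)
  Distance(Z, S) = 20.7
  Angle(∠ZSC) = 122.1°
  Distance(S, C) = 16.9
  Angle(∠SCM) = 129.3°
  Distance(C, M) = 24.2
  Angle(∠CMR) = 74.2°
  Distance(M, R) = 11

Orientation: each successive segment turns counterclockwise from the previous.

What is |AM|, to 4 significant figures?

5.188

A is at the origin; AF runs at 72.8° with length 23.6, so F = (6.979, 22.54). ∠AFZ = 128.8° gives FZ at 124.0° from the x-axis; with |FZ| = 18.7, Z = (-3.478, 38.05). FZ ⟂ ZS, so ZS runs at -146.0°; with |ZS| = 20.7, S = (-20.64, 26.47). ∠ZSC = 122.1° gives SC at -88.10° from the x-axis; with |SC| = 16.9, C = (-20.08, 9.582). ∠SCM = 129.3° gives CM at -37.40° from the x-axis; with |CM| = 24.2, M = (-0.8541, -5.117). Then |AM| = |M − A| = 5.188.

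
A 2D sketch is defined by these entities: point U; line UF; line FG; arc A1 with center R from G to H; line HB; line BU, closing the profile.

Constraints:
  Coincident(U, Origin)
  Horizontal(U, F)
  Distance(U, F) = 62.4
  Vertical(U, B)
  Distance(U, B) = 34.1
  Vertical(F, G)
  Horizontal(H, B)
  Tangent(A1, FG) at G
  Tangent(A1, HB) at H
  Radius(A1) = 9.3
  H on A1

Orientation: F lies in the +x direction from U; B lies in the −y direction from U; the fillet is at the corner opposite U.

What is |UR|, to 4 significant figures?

58.61

UB is vertical with |UB| = 34.1 and B on the −y side, so B = (0.000, -34.10). The virtual corner opposite U is at (62.40, -34.10). A1 meets FG tangentially, so RG is at right angles to FG and since A1 is tangent to HB there, RH ⟂ HB, with radius 9.3, so the center R sits 9.3 in from both sides at R = (53.10, -24.80). Then |UR| = |R − U| = 58.61.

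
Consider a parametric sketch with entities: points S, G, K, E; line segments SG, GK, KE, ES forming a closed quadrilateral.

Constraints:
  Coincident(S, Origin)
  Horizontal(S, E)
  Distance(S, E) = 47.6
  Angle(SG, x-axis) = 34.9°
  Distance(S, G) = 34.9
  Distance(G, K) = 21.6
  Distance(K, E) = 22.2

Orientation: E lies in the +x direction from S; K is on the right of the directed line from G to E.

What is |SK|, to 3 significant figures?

25.5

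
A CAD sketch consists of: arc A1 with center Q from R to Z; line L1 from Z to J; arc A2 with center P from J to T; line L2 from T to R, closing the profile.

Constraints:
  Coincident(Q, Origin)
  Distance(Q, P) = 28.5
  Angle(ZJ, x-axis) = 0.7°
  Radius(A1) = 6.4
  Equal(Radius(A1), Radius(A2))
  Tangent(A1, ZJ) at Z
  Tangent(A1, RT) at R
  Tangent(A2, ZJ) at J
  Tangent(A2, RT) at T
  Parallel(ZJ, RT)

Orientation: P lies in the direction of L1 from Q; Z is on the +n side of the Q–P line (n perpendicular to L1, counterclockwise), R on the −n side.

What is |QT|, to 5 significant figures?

29.210

The slot axis is L1's direction at 0.7°, so u = (cos 0.7°, sin 0.7°) = (0.99993, 0.012217) and n = (−sin 0.7°, cos 0.7°) = (-0.012217, 0.99993). Q is at the origin and P lies 28.5 along u from Q, so P = 28.5·u = (28.498, 0.34818). Tangency of A1 to both parallel lines with radius 6.4 puts Z and R at Q ± 6.4·n: Z = (-0.078189, 6.3995), R = (0.078189, -6.3995). Equal radii place J and T the same way about P: J = P + 6.4·n = (28.420, 6.7477), T = P − 6.4·n = (28.576, -6.0513). Then |QT| = |T − Q| = 29.210.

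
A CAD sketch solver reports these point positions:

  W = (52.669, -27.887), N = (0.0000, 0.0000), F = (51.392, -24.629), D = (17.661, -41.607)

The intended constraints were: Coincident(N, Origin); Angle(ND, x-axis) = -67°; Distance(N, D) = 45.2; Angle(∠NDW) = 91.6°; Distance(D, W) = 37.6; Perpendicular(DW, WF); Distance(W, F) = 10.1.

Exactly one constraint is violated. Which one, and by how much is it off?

Distance(W, F) = 10.1 — off by 6.60.

N = (0.00, 0.00) ✓; ND at -67.00° ✓; |ND| = 45.20 ✓; ∠NDW = 91.60° ✓; |DW| = 37.60 ✓; ∠(DW, WF) = 90.00° ✓; |WF| = 3.499 ✗.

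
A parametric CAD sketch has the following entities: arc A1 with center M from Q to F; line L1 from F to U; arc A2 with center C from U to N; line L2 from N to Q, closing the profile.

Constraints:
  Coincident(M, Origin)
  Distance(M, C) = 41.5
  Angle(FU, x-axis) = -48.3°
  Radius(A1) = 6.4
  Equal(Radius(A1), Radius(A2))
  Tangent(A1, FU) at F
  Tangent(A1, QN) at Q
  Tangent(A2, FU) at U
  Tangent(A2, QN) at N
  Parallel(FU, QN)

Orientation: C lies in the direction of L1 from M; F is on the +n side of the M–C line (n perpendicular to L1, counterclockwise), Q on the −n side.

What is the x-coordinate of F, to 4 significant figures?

4.778

The slot axis is L1's direction at -48.3°, so u = (cos -48.3°, sin -48.3°) = (0.6652, -0.7466) and n = (−sin -48.3°, cos -48.3°) = (0.7466, 0.6652). M is at the origin and C lies 41.5 along u from M, so C = 41.5·u = (27.61, -30.99). Tangency of A1 to both parallel lines with radius 6.4 puts F and Q at M ± 6.4·n: F = (4.778, 4.257), Q = (-4.778, -4.257). So F.x = 4.778.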